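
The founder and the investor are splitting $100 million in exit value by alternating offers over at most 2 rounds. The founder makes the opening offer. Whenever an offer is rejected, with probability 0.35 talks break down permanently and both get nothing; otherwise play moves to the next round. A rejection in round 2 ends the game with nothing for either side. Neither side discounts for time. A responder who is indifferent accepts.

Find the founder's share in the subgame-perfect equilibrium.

By backward induction:
Round 2 (the investor proposes): the founder will accept anything ≥ 0, so the investor offers 0 and keeps 100.
Round 1 (the founder proposes): rejecting gives the investor an expected 0.65 × 100 = 65, so the founder offers 65, keeping 35.

35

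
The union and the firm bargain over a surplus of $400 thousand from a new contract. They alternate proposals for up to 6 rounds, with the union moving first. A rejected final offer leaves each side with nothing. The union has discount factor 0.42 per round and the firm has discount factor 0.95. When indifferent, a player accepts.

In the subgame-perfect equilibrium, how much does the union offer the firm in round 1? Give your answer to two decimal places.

368.84

Round 6 (the firm proposes): rejection yields 0 for the union; the firm offers 0 and keeps 400.
Round 5 (the union proposes): the firm can get 400 next round, worth 0.95 × 400 = 380 now. The union offers 380 and keeps 400 − 380 = 20.
Round 4 (the firm proposes): the union can get 20 next round, worth 0.42 × 20 = 8.4 now, so the firm offers 8.4, keeping 391.6.
Round 3 (the union proposes): the firm can get 391.6 next round, worth 0.95 × 391.6 = 372.02 now, so the union offers 372.02, keeping 27.98.
Round 2 (the firm proposes): the union can get 27.98 next round, worth 0.42 × 27.98 = 11.7516 now. The firm offers 11.7516 and keeps 400 − 11.7516 = 388.2484.
Round 1 (the union proposes): the firm can get 388.2484 next round, worth 0.95 × 388.2484 = 368.83598 now, so the union offers 368.83598, keeping 31.16402.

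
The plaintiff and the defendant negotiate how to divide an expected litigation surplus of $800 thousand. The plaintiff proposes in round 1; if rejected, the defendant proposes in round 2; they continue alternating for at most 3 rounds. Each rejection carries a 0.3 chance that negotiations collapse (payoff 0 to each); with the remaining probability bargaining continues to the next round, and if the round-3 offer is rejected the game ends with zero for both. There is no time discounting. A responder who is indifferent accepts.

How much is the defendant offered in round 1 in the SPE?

By backward induction:
Round 3 (the plaintiff proposes): rejection yields 0 for the defendant; the plaintiff offers 0 and keeps 800.
Round 2 (the defendant proposes): rejecting gives the plaintiff an expected 0.7 × 800 = 560. The defendant offers 560 and keeps 800 − 560 = 240.
Round 1 (the plaintiff proposes): rejecting gives the defendant an expected 0.7 × 240 = 168, so the plaintiff offers 168, keeping 632.

168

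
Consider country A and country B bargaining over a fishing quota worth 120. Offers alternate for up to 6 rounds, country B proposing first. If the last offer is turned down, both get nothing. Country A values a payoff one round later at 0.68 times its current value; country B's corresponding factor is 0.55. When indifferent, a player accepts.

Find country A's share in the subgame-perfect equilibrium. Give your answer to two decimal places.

61.87

Round 6 (country A proposes): rejection yields 0 for country B; country A offers 0 and keeps 120.
Round 5 (country B proposes): country A can get 120 next round, worth 0.68 × 120 = 81.6 now, so country B offers 81.6, keeping 38.4.
Round 4 (country A proposes): country B can get 38.4 next round, worth 0.55 × 38.4 = 21.12 now. Country A offers 21.12 and keeps 120 − 21.12 = 98.88.
Round 3 (country B proposes): country A can get 98.88 next round, worth 0.68 × 98.88 = 67.2384 now, so country B offers 67.2384, keeping 52.7616.
Round 2 (country A proposes): country B can get 52.7616 next round, worth 0.55 × 52.7616 = 29.01888 now. Country A offers 29.01888 and keeps 120 − 29.01888 = 90.98112.
Round 1 (country B proposes): country A can get 90.98112 next round, worth 0.68 × 90.98112 = 61.8671616 now; country B offers that and keeps 58.1328384.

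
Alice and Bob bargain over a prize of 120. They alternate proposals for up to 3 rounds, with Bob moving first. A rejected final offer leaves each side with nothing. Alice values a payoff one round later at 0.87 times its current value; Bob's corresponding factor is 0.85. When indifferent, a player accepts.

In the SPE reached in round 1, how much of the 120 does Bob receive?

104.34

Round 3 (Bob proposes): rejection yields 0 for Alice; Bob offers 0 and keeps 120.
Round 2 (Alice proposes): Bob can get 120 next round, worth 0.85 × 120 = 102 now; Alice offers that and keeps 18.
Round 1 (Bob proposes): Alice can get 18 next round, worth 0.87 × 18 = 15.66 now; Bob offers that and keeps 104.34.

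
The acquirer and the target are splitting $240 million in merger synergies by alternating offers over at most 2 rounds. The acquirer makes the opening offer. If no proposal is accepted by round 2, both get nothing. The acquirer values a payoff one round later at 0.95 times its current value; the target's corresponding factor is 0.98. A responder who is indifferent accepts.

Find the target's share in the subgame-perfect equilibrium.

235.2

Round 2 (the target proposes): rejection yields 0 for the acquirer; the target offers 0 and keeps 240.
Round 1 (the acquirer proposes): the target can get 240 next round, worth 0.98 × 240 = 235.2 now, so the acquirer offers 235.2, keeping 4.8.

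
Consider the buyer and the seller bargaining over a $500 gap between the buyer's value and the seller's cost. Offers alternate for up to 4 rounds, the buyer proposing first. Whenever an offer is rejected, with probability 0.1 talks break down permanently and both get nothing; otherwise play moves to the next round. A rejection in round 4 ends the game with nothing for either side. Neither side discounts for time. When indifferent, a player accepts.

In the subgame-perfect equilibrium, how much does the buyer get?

90.5

Round 4 (the seller proposes): rejection yields 0 for the buyer; the seller offers 0 and keeps 500.
Round 3 (the buyer proposes): rejecting gives the seller an expected 0.9 × 500 = 450. The buyer offers 450 and keeps 500 − 450 = 50.
Round 2 (the seller proposes): rejecting gives the buyer an expected 0.9 × 50 = 45. The seller offers 45 and keeps 500 − 45 = 455.
Round 1 (the buyer proposes): rejecting gives the seller an expected 0.9 × 455 = 409.5. The buyer offers 409.5 and keeps 500 − 409.5 = 90.5.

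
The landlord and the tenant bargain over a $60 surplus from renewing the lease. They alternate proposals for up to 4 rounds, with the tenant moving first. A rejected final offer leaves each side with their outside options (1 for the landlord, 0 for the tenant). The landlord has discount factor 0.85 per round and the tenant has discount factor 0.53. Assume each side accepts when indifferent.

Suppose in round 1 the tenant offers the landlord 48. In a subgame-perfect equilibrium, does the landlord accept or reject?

Accept

Work out the landlord's continuation value if the offer is rejected.
Round 4 (the landlord proposes): the tenant will accept anything ≥ 0, so the landlord offers 0 and keeps 60.
Round 3 (the tenant proposes): the landlord can get 60 next round, worth 0.85 × 60 = 51 now; the tenant offers that and keeps 9.
Round 2 (the landlord proposes): the tenant can get 9 next round, worth 0.53 × 9 = 4.77 now; the landlord offers that and keeps 55.23.
So by rejecting in round 1, the landlord gets 55.23 next round, worth 0.85 × 55.23 = 46.9455 now.
Offer 48 ≥ 46.9455, so the landlord accepts.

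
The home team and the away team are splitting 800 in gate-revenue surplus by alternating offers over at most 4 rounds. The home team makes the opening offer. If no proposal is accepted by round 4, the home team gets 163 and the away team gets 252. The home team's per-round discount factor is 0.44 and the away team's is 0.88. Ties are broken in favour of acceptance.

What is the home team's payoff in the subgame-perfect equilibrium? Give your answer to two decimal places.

188.71

Solve by backward induction from round 4.
Round 4 (the away team proposes): the home team gets 163 if talks fail, so the away team offers 163 and keeps 637.
Round 3 (the home team proposes): the away team can get 637 next round, worth 0.88 × 637 = 560.56 now; the home team offers that and keeps 239.44.
Round 2 (the away team proposes): the home team can get 239.44 next round, worth 0.44 × 239.44 = 105.3536 now. The away team offers 105.3536 and keeps 800 − 105.3536 = 694.6464.
Round 1 (the home team proposes): the away team can get 694.6464 next round, worth 0.88 × 694.6464 = 611.288832 now, so the home team offers 611.288832, keeping 188.711168.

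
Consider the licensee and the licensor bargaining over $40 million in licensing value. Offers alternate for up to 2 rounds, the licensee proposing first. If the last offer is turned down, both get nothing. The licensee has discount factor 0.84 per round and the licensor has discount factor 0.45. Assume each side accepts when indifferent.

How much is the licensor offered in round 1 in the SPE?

Work backward from the last round.
Round 2 (the licensor proposes): rejection yields 0 for the licensee; the licensor offers 0 and keeps 40.
Round 1 (the licensee proposes): the licensor can get 40 next round, worth 0.45 × 40 = 18 now, so the licensee offers 18, keeping 22.

18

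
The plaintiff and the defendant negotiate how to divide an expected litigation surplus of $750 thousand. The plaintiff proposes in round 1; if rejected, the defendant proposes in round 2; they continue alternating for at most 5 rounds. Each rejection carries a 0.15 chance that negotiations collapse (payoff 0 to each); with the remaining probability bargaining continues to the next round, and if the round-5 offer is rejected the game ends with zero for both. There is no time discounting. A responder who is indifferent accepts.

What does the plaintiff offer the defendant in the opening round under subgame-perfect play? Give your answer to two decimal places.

164.71

By backward induction:
Round 5 (the plaintiff proposes): the defendant will accept anything ≥ 0, so the plaintiff offers 0 and keeps 750.
Round 4 (the defendant proposes): rejecting gives the plaintiff an expected 0.85 × 750 = 637.5. The defendant offers 637.5 and keeps 750 − 637.5 = 112.5.
Round 3 (the plaintiff proposes): rejecting gives the defendant an expected 0.85 × 112.5 = 95.625, so the plaintiff offers 95.625, keeping 654.375.
Round 2 (the defendant proposes): rejecting gives the plaintiff an expected 0.85 × 654.375 = 556.21875, so the defendant offers 556.21875, keeping 193.78125.
Round 1 (the plaintiff proposes): rejecting gives the defendant an expected 0.85 × 193.78125 = 164.7140625. The plaintiff offers 164.7140625 and keeps 750 − 164.7140625 = 585.2859375.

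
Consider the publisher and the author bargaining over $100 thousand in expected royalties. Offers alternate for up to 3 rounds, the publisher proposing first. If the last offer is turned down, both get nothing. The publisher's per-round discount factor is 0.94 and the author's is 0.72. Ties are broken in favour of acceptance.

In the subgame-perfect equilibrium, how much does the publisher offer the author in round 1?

4.32

Round 3 (the publisher proposes): rejection yields 0 for the author; the publisher offers 0 and keeps 100.
Round 2 (the author proposes): the publisher can get 100 next round, worth 0.94 × 100 = 94 now. The author offers 94 and keeps 100 − 94 = 6.
Round 1 (the publisher proposes): the author can get 6 next round, worth 0.72 × 6 = 4.32 now; the publisher offers that and keeps 95.68.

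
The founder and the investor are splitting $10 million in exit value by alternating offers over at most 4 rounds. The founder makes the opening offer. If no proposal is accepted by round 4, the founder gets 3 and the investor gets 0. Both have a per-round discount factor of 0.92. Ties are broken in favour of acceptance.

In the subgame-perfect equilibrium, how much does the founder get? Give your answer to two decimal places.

Round 4 (the investor proposes): the founder gets 3 if talks fail, so the investor offers 3 and keeps 7.
Round 3 (the founder proposes): the investor can get 7 next round, worth 0.92 × 7 = 6.44 now; the founder offers that and keeps 3.56.
Round 2 (the investor proposes): the founder can get 3.56 next round, worth 0.92 × 3.56 = 3.2752 now, so the investor offers 3.2752, keeping 6.7248.
Round 1 (the founder proposes): the investor can get 6.7248 next round, worth 0.92 × 6.7248 = 6.186816 now; the founder offers that and keeps 3.813184.

3.81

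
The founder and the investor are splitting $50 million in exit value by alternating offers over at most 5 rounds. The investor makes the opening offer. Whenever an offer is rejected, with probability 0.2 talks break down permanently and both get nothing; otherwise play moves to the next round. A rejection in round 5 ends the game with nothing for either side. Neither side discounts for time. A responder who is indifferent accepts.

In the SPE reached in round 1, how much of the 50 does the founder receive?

13.12

Round 5 (the investor proposes): the founder will accept anything ≥ 0, so the investor offers 0 and keeps 50.
Round 4 (the founder proposes): rejecting gives the investor an expected 0.8 × 50 = 40. The founder offers 40 and keeps 50 − 40 = 10.
Round 3 (the investor proposes): rejecting gives the founder an expected 0.8 × 10 = 8. The investor offers 8 and keeps 50 − 8 = 42.
Round 2 (the founder proposes): rejecting gives the investor an expected 0.8 × 42 = 33.6. The founder offers 33.6 and keeps 50 − 33.6 = 16.4.
Round 1 (the investor proposes): rejecting gives the founder an expected 0.8 × 16.4 = 13.12; the investor offers that and keeps 36.88.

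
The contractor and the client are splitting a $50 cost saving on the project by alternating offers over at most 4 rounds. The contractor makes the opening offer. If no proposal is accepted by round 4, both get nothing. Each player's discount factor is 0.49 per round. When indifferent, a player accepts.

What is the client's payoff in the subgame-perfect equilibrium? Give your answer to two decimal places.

Work backward from the last round.
Round 4 (the client proposes): rejection yields 0 for the contractor; the client offers 0 and keeps 50.
Round 3 (the contractor proposes): the client can get 50 next round, worth 0.49 × 50 = 24.5 now. The contractor offers 24.5 and keeps 50 − 24.5 = 25.5.
Round 2 (the client proposes): the contractor can get 25.5 next round, worth 0.49 × 25.5 = 12.495 now. The client offers 12.495 and keeps 50 − 12.495 = 37.505.
Round 1 (the contractor proposes): the client can get 37.505 next round, worth 0.49 × 37.505 = 18.37745 now, so the contractor offers 18.37745, keeping 31.62255.

18.38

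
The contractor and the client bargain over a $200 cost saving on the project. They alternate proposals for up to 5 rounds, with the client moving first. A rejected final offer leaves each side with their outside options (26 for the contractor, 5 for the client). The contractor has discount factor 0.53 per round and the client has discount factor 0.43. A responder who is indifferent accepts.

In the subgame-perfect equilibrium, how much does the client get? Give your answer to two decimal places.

124.46

Round 5 (the client proposes): the contractor gets 26 if talks fail, so the client offers 26 and keeps 174.
Round 4 (the contractor proposes): the client can get 174 next round, worth 0.43 × 174 = 74.82 now; the contractor offers that and keeps 125.18.
Round 3 (the client proposes): the contractor can get 125.18 next round, worth 0.53 × 125.18 = 66.3454 now, so the client offers 66.3454, keeping 133.6546.
Round 2 (the contractor proposes): the client can get 133.6546 next round, worth 0.43 × 133.6546 = 57.471478 now, so the contractor offers 57.471478, keeping 142.528522.
Round 1 (the client proposes): the contractor can get 142.528522 next round, worth 0.53 × 142.528522 = 75.54011666 now. The client offers 75.54011666 and keeps 200 − 75.54011666 = 124.45988334.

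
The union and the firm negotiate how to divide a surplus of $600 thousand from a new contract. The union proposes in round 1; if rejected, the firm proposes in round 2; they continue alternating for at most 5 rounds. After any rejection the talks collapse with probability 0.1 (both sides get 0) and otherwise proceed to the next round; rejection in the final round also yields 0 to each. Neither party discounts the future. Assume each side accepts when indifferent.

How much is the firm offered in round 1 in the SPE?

By backward induction:
Round 5 (the union proposes): rejection yields 0 for the firm; the union offers 0 and keeps 600.
Round 4 (the firm proposes): rejecting gives the union an expected 0.9 × 600 = 540. The firm offers 540 and keeps 600 − 540 = 60.
Round 3 (the union proposes): rejecting gives the firm an expected 0.9 × 60 = 54; the union offers that and keeps 546.
Round 2 (the firm proposes): rejecting gives the union an expected 0.9 × 546 = 491.4. The firm offers 491.4 and keeps 600 − 491.4 = 108.6.
Round 1 (the union proposes): rejecting gives the firm an expected 0.9 × 108.6 = 97.74, so the union offers 97.74, keeping 502.26.

97.74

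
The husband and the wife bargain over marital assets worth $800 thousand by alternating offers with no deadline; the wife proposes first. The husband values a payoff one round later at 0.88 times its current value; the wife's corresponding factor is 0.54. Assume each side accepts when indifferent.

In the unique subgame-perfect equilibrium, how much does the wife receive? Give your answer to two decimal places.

In a stationary SPE each proposer offers the other exactly their discounted continuation value.
If the wife keeps x when proposing and the husband keeps y when proposing, then x = 800 − 0.88y and y = 800 − 0.54x.
Solving: x = 800(1 − 0.88) / (1 − 0.54·0.88) = 96 / 0.5248 ≈ 182.9268.
The husband gets 800 − 182.9268 ≈ 617.0732.

182.93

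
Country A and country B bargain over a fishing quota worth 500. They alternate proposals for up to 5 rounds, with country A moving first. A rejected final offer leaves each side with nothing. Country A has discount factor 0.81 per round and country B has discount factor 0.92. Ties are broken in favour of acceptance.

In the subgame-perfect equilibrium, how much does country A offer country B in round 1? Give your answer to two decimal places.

Solve by backward induction from round 5.
Round 5 (country A proposes): rejection yields 0 for country B; country A offers 0 and keeps 500.
Round 4 (country B proposes): country A can get 500 next round, worth 0.81 × 500 = 405 now; country B offers that and keeps 95.
Round 3 (country A proposes): country B can get 95 next round, worth 0.92 × 95 = 87.4 now. Country A offers 87.4 and keeps 500 − 87.4 = 412.6.
Round 2 (country B proposes): country A can get 412.6 next round, worth 0.81 × 412.6 = 334.206 now; country B offers that and keeps 165.794.
Round 1 (country A proposes): country B can get 165.794 next round, worth 0.92 × 165.794 = 152.53048 now; country A offers that and keeps 347.46952.

152.53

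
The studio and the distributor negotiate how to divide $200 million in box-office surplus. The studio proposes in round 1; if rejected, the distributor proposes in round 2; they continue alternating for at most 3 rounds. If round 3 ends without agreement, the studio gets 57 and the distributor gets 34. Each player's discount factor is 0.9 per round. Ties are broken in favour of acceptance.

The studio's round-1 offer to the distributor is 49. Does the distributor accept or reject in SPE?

Round 3 (the studio proposes): the distributor gets 34 if talks fail, so the studio offers 34 and keeps 166.
Round 2 (the distributor proposes): the studio can get 166 next round, worth 0.9 × 166 = 149.4 now; the distributor offers that and keeps 50.6.
So by rejecting in round 1, the distributor gets 50.6 next round, worth 0.9 × 50.6 = 45.54 now.
Offer 49 ≥ 45.54, so the distributor accepts.

Accept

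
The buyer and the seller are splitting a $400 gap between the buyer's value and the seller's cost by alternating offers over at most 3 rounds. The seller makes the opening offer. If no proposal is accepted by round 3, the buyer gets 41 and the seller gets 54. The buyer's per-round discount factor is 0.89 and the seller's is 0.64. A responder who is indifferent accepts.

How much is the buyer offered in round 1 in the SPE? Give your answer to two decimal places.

Round 3 (the seller proposes): the buyer gets 41 if talks fail, so the seller offers 41 and keeps 359.
Round 2 (the buyer proposes): the seller can get 359 next round, worth 0.64 × 359 = 229.76 now; the buyer offers that and keeps 170.24.
Round 1 (the seller proposes): the buyer can get 170.24 next round, worth 0.89 × 170.24 = 151.5136 now; the seller offers that and keeps 248.4864.

151.51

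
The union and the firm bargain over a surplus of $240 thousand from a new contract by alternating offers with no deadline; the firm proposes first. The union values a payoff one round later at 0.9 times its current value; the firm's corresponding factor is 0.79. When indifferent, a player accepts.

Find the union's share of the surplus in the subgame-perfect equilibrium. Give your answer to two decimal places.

When the firm proposes, the union accepts any offer worth at least 0.9 times what the union would get by proposing next round; and vice versa.
This gives x = 240 − 0.9y and y = 240 − 0.79x, where x and y are each side's share when it proposes.
Hence (1 − 0.9·0.79)x = 240(1 − 0.9), i.e. 0.289·x = 24.
x ≈ 83.0450; the union's share is 240 − x ≈ 156.9550.

156.96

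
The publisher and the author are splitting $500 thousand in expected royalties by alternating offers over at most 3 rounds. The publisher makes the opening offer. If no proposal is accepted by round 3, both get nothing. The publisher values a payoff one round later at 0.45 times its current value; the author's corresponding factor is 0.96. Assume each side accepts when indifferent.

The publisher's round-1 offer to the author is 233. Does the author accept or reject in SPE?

Round 3 (the publisher proposes): the author will accept anything ≥ 0, so the publisher offers 0 and keeps 500.
Round 2 (the author proposes): the publisher can get 500 next round, worth 0.45 × 500 = 225 now. The author offers 225 and keeps 500 − 225 = 275.
So by rejecting in round 1, the author gets 275 next round, worth 0.96 × 275 = 264 now.
Offer 233 < 264, so the author rejects.

Reject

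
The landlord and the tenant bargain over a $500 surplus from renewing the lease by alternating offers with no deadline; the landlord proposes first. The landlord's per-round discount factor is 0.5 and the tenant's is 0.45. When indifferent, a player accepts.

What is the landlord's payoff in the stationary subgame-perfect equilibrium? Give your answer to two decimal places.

354.84

Let x be the landlord's share when the landlord proposes and y be the tenant's share when the tenant proposes.
The tenant accepts iff offered ≥ 0.45·y, so x = 500 − 0.45y. Symmetrically y = 500 − 0.5x.
Substituting: x = 500 − 0.45(500 − 0.5x), giving x(1 − 0.5·0.45) = 500(1 − 0.45).
So x = 500 × 0.55 / 0.775 ≈ 354.8387, and the tenant receives 500 − x ≈ 145.1613.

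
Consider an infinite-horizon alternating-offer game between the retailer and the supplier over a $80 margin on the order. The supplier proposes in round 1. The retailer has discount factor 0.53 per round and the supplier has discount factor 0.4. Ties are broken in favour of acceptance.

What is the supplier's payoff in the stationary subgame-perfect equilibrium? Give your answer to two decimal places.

47.72

Let x be the supplier's share when the supplier proposes and y be the retailer's share when the retailer proposes.
The retailer accepts iff offered ≥ 0.53·y, so x = 80 − 0.53y. Symmetrically y = 80 − 0.4x.
Substituting: x = 80 − 0.53(80 − 0.4x), giving x(1 − 0.4·0.53) = 80(1 − 0.53).
So x = 80 × 0.47 / 0.788 ≈ 47.7157, and the retailer receives 80 − x ≈ 32.2843.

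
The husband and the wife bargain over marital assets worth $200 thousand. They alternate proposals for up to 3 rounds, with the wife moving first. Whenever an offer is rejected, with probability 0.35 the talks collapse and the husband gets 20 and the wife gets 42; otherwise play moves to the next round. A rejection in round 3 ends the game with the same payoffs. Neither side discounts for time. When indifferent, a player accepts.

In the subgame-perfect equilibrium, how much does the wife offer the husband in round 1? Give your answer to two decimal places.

51.40

Round 3 (the wife proposes): the husband gets 20 if talks fail, so the wife offers 20 and keeps 180.
Round 2 (the husband proposes): rejecting gives the wife an expected 0.65 × 180 + 0.35 × 42 = 131.7, so the husband offers 131.7, keeping 68.3.
Round 1 (the wife proposes): rejecting gives the husband an expected 0.65 × 68.3 + 0.35 × 20 = 51.395, so the wife offers 51.395, keeping 148.605.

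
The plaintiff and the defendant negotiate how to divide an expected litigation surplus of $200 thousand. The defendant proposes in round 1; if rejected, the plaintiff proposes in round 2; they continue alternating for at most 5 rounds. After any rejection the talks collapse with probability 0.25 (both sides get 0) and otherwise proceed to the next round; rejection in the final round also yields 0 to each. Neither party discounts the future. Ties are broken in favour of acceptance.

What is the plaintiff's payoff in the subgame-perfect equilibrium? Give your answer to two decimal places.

58.59

By backward induction:
Round 5 (the defendant proposes): the plaintiff will accept anything ≥ 0, so the defendant offers 0 and keeps 200.
Round 4 (the plaintiff proposes): rejecting gives the defendant an expected 0.75 × 200 = 150, so the plaintiff offers 150, keeping 50.
Round 3 (the defendant proposes): rejecting gives the plaintiff an expected 0.75 × 50 = 37.5; the defendant offers that and keeps 162.5.
Round 2 (the plaintiff proposes): rejecting gives the defendant an expected 0.75 × 162.5 = 121.875. The plaintiff offers 121.875 and keeps 200 − 121.875 = 78.125.
Round 1 (the defendant proposes): rejecting gives the plaintiff an expected 0.75 × 78.125 = 58.59375; the defendant offers that and keeps 141.40625.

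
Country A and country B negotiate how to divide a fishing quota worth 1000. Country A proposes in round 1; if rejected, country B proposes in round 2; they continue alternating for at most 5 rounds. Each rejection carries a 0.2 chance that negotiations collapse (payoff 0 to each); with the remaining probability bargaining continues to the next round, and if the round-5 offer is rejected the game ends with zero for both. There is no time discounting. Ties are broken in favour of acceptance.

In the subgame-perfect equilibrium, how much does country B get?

262.4

Round 5 (country A proposes): rejection yields 0 for country B; country A offers 0 and keeps 1000.
Round 4 (country B proposes): rejecting gives country A an expected 0.8 × 1000 = 800. Country B offers 800 and keeps 1000 − 800 = 200.
Round 3 (country A proposes): rejecting gives country B an expected 0.8 × 200 = 160. Country A offers 160 and keeps 1000 − 160 = 840.
Round 2 (country B proposes): rejecting gives country A an expected 0.8 × 840 = 672, so country B offers 672, keeping 328.
Round 1 (country A proposes): rejecting gives country B an expected 0.8 × 328 = 262.4; country A offers that and keeps 737.6.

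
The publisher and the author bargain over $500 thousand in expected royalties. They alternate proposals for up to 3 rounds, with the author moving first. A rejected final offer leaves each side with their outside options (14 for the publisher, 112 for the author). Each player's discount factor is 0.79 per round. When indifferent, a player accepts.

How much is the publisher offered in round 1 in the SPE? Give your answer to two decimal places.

Round 3 (the author proposes): the publisher gets 14 if talks fail, so the author offers 14 and keeps 486.
Round 2 (the publisher proposes): the author can get 486 next round, worth 0.79 × 486 = 383.94 now. The publisher offers 383.94 and keeps 500 − 383.94 = 116.06.
Round 1 (the author proposes): the publisher can get 116.06 next round, worth 0.79 × 116.06 = 91.6874 now; the author offers that and keeps 408.3126.

91.69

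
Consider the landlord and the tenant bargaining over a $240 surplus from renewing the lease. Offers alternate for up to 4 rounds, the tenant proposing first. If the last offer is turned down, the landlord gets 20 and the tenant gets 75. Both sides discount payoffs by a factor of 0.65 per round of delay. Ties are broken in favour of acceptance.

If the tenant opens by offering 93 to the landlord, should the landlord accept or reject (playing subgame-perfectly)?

Reject

Round 4 (the landlord proposes): the tenant gets 75 if talks fail, so the landlord offers 75 and keeps 165.
Round 3 (the tenant proposes): the landlord can get 165 next round, worth 0.65 × 165 = 107.25 now, so the tenant offers 107.25, keeping 132.75.
Round 2 (the landlord proposes): the tenant can get 132.75 next round, worth 0.65 × 132.75 = 86.2875 now; the landlord offers that and keeps 153.7125.
So by rejecting in round 1, the landlord gets 153.7125 next round, worth 0.65 × 153.7125 = 99.913125 now.
Offer 93 < 99.913125, so the landlord rejects.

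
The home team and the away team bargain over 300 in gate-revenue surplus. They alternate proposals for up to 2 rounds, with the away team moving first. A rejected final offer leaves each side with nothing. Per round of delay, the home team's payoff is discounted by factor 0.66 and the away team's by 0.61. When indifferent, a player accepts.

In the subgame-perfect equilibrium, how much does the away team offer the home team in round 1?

Round 2 (the home team proposes): the away team will accept anything ≥ 0, so the home team offers 0 and keeps 300.
Round 1 (the away team proposes): the home team can get 300 next round, worth 0.66 × 300 = 198 now, so the away team offers 198, keeping 102.

198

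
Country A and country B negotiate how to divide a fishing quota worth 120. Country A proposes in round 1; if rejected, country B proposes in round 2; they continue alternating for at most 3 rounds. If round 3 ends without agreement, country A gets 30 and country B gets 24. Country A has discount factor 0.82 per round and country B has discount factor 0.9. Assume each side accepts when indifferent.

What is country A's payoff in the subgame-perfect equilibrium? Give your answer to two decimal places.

82.85

Solve by backward induction from round 3.
Round 3 (country A proposes): country B gets 24 if talks fail, so country A offers 24 and keeps 96.
Round 2 (country B proposes): country A can get 96 next round, worth 0.82 × 96 = 78.72 now; country B offers that and keeps 41.28.
Round 1 (country A proposes): country B can get 41.28 next round, worth 0.9 × 41.28 = 37.152 now. Country A offers 37.152 and keeps 120 − 37.152 = 82.848.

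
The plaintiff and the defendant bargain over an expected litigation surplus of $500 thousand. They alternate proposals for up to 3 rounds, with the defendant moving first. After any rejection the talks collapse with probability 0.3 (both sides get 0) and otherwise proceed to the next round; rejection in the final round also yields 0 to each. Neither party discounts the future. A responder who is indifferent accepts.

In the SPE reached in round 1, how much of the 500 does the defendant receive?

Round 3 (the defendant proposes): rejection yields 0 for the plaintiff; the defendant offers 0 and keeps 500.
Round 2 (the plaintiff proposes): rejecting gives the defendant an expected 0.7 × 500 = 350, so the plaintiff offers 350, keeping 150.
Round 1 (the defendant proposes): rejecting gives the plaintiff an expected 0.7 × 150 = 105. The defendant offers 105 and keeps 500 − 105 = 395.

395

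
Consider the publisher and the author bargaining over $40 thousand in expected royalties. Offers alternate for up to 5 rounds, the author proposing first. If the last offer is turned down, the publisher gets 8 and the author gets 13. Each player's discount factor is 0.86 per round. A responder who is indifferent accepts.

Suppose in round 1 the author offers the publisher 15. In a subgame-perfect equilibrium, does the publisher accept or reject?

Accept

Work out the publisher's continuation value if the offer is rejected.
Round 5 (the author proposes): the publisher gets 8 if talks fail, so the author offers 8 and keeps 32.
Round 4 (the publisher proposes): the author can get 32 next round, worth 0.86 × 32 = 27.52 now; the publisher offers that and keeps 12.48.
Round 3 (the author proposes): the publisher can get 12.48 next round, worth 0.86 × 12.48 = 10.7328 now. The author offers 10.7328 and keeps 40 − 10.7328 = 29.2672.
Round 2 (the publisher proposes): the author can get 29.2672 next round, worth 0.86 × 29.2672 = 25.169792 now; the publisher offers that and keeps 14.830208.
So by rejecting in round 1, the publisher gets 14.830208 next round, worth 0.86 × 14.830208 = 12.75397888 now.
Offer 15 ≥ 12.75397888, so the publisher accepts.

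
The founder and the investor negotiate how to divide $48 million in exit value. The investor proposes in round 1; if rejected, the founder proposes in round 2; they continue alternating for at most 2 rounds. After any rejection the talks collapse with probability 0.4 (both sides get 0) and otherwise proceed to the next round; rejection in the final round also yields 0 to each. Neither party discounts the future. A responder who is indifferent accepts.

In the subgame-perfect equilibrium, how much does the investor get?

19.2

Round 2 (the founder proposes): the investor will accept anything ≥ 0, so the founder offers 0 and keeps 48.
Round 1 (the investor proposes): rejecting gives the founder an expected 0.6 × 48 = 28.8, so the investor offers 28.8, keeping 19.2.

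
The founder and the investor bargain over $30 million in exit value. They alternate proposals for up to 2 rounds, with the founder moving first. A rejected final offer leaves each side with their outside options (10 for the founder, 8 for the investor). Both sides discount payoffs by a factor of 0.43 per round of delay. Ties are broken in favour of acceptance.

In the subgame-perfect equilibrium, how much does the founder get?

21.4

By backward induction:
Round 2 (the investor proposes): the founder gets 10 if talks fail, so the investor offers 10 and keeps 20.
Round 1 (the founder proposes): the investor can get 20 next round, worth 0.43 × 20 = 8.6 now, so the founder offers 8.6, keeping 21.4.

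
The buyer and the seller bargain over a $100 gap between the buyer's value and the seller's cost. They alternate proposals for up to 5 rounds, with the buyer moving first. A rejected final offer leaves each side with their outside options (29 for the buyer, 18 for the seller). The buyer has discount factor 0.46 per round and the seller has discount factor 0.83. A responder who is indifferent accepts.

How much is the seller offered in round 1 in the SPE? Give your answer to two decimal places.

Round 5 (the buyer proposes): the seller gets 18 if talks fail, so the buyer offers 18 and keeps 82.
Round 4 (the seller proposes): the buyer can get 82 next round, worth 0.46 × 82 = 37.72 now; the seller offers that and keeps 62.28.
Round 3 (the buyer proposes): the seller can get 62.28 next round, worth 0.83 × 62.28 = 51.6924 now. The buyer offers 51.6924 and keeps 100 − 51.6924 = 48.3076.
Round 2 (the seller proposes): the buyer can get 48.3076 next round, worth 0.46 × 48.3076 = 22.221496 now, so the seller offers 22.221496, keeping 77.778504.
Round 1 (the buyer proposes): the seller can get 77.778504 next round, worth 0.83 × 77.778504 = 64.55615832 now. The buyer offers 64.55615832 and keeps 100 − 64.55615832 = 35.44384168.

64.56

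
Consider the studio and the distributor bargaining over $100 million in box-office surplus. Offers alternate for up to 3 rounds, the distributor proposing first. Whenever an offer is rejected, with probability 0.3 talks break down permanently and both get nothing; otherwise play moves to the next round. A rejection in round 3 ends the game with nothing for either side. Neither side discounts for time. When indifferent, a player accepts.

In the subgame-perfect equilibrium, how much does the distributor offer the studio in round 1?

21

Round 3 (the distributor proposes): the studio will accept anything ≥ 0, so the distributor offers 0 and keeps 100.
Round 2 (the studio proposes): rejecting gives the distributor an expected 0.7 × 100 = 70. The studio offers 70 and keeps 100 − 70 = 30.
Round 1 (the distributor proposes): rejecting gives the studio an expected 0.7 × 30 = 21, so the distributor offers 21, keeping 79.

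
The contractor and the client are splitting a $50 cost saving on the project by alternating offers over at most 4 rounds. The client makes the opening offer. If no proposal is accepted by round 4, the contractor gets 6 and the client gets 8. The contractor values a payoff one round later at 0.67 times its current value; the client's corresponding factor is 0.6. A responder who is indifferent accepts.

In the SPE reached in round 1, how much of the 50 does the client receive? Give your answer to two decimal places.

25.29

Solve by backward induction from round 4.
Round 4 (the contractor proposes): the client gets 8 if talks fail, so the contractor offers 8 and keeps 42.
Round 3 (the client proposes): the contractor can get 42 next round, worth 0.67 × 42 = 28.14 now; the client offers that and keeps 21.86.
Round 2 (the contractor proposes): the client can get 21.86 next round, worth 0.6 × 21.86 = 13.116 now. The contractor offers 13.116 and keeps 50 − 13.116 = 36.884.
Round 1 (the client proposes): the contractor can get 36.884 next round, worth 0.67 × 36.884 = 24.71228 now, so the client offers 24.71228, keeping 25.28772.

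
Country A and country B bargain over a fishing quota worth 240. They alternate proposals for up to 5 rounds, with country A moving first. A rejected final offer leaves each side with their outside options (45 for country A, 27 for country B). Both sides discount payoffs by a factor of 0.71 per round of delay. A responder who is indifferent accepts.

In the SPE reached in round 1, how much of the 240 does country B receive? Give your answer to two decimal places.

Round 5 (country A proposes): country B gets 27 if talks fail, so country A offers 27 and keeps 213.
Round 4 (country B proposes): country A can get 213 next round, worth 0.71 × 213 = 151.23 now, so country B offers 151.23, keeping 88.77.
Round 3 (country A proposes): country B can get 88.77 next round, worth 0.71 × 88.77 = 63.0267 now, so country A offers 63.0267, keeping 176.9733.
Round 2 (country B proposes): country A can get 176.9733 next round, worth 0.71 × 176.9733 = 125.651043 now; country B offers that and keeps 114.348957.
Round 1 (country A proposes): country B can get 114.348957 next round, worth 0.71 × 114.348957 = 81.18775947 now. Country A offers 81.18775947 and keeps 240 − 81.18775947 = 158.81224053.

81.19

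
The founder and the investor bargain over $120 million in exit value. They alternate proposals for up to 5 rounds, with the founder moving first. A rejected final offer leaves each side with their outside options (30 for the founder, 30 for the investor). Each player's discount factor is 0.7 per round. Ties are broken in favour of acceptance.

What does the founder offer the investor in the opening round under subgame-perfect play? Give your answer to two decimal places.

44.75

Round 5 (the founder proposes): the investor gets 30 if talks fail, so the founder offers 30 and keeps 90.
Round 4 (the investor proposes): the founder can get 90 next round, worth 0.7 × 90 = 63 now; the investor offers that and keeps 57.
Round 3 (the founder proposes): the investor can get 57 next round, worth 0.7 × 57 = 39.9 now; the founder offers that and keeps 80.1.
Round 2 (the investor proposes): the founder can get 80.1 next round, worth 0.7 × 80.1 = 56.07 now, so the investor offers 56.07, keeping 63.93.
Round 1 (the founder proposes): the investor can get 63.93 next round, worth 0.7 × 63.93 = 44.751 now, so the founder offers 44.751, keeping 75.249.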